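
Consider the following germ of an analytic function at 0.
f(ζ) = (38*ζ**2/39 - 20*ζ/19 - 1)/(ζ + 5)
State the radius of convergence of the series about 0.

Denominator factor (ζ + 5): pole of order 1 at -5, modulus 5.
The radius of convergence is the smallest modulus among the singular points: 5.

The radius of convergence is 5.


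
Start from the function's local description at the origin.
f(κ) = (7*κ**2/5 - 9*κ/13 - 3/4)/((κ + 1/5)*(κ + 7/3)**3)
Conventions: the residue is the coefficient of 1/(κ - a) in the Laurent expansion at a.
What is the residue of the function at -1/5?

At the order-1 pole -1/5 set g(κ) = (κ - (-1/5))*f(κ) = (7*κ**2/5 - 9*κ/13 - 3/4)/(κ + 7/3)**3.
Simple pole: residue = g(a) at a = -1/5, which is -97497/1703936.

The residue is -97497/1703936.


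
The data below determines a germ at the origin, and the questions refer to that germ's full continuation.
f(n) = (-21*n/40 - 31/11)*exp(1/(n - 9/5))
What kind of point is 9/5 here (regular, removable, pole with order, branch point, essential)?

The exponent 1/(n - (9/5)) has a pole at 9/5, so exp(1/(n - (9/5))) takes every nonzero value near it: an essential singularity (not a pole of any order).

The point is an essential singularity.


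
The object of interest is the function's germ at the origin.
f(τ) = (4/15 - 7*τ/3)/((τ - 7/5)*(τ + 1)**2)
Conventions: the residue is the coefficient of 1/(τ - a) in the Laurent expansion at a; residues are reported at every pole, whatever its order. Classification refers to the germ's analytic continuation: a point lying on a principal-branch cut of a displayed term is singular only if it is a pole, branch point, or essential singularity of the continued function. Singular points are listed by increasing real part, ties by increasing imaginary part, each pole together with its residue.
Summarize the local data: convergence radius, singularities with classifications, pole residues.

Denominator factor (τ + 1)^2: pole of order 2 at -1, modulus 1.
Denominator factor (τ - 7/5): pole of order 1 at 7/5, modulus 7/5.
The radius of convergence is the smallest modulus among the singular points: 1.
At the order-2 pole -1 set g(τ) = (τ - (-1))^2*f(τ) = (4/15 - 7*τ/3)/(τ - 7/5).
Order-2 pole: residue = g'(a); g'(-1) = 25/48, so the residue is 25/48.
At the order-1 pole 7/5 set g(τ) = (τ - (7/5))*f(τ) = (4/15 - 7*τ/3)/(τ + 1)**2.
Simple pole: residue = g(a) at a = 7/5, which is -25/48.
List the singular points by increasing real part (a conjugate pair: the negative imaginary part first).

Radius of convergence at 0: 1.
At -1: a pole of order 2; residue 25/48.
At 7/5: a pole of order 1; residue -25/48.


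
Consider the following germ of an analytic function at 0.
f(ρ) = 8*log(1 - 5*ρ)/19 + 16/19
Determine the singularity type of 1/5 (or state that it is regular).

The term (8/19)*log(1 - ρ/(1/5)) has argument 1 - 1/5/(1/5) = 0 at 1/5: a logarithmic (infinitely-sheeted) branch point; the remaining terms are analytic or single-valued there.

The point is a logarithmic branch point.


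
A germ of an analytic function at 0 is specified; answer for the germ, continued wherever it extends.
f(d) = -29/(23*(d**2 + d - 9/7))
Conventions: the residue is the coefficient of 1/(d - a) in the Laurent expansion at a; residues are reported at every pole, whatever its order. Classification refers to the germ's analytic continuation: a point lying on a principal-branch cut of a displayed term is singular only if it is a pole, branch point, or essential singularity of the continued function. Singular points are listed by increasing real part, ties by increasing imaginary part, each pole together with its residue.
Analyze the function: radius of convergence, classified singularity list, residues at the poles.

Denominator factor (d**2 + d - 9/7): discriminant 43/7, real irrational roots -1/2 + (1/14)*sqrt(301) and -1/2 - (1/14)*sqrt(301); poles of order 1, moduli -1/2 + (1/14)*sqrt(301) and 1/2 + (1/14)*sqrt(301).
The radius of convergence is the smallest modulus among the singular points: -1/2 + (1/14)*sqrt(301).
The factor d**2 + d - 9/7 splits as (d - a)(d - a') with a = -1/2 - (1/14)*sqrt(301), a' = -1/2 + (1/14)*sqrt(301). At the order-1 pole a set g(d) = (d - a)*f(d) = [-29/23] / (d - a').
Simple pole: residue = g(a) at a = -1/2 - (1/14)*sqrt(301), which is (29/989)*sqrt(301).
The factor d**2 + d - 9/7 splits as (d - a)(d - a') with a = -1/2 + (1/14)*sqrt(301), a' = -1/2 - (1/14)*sqrt(301). At the order-1 pole a set g(d) = (d - a)*f(d) = [-29/23] / (d - a').
Simple pole: residue = g(a) at a = -1/2 + (1/14)*sqrt(301), which is -(29/989)*sqrt(301).
List the singular points by increasing real part (a conjugate pair: the negative imaginary part first).

Radius of convergence at 0: -1/2 + (1/14)*sqrt(301).
At -1/2 - (1/14)*sqrt(301): a pole of order 1; residue (29/989)*sqrt(301).
At -1/2 + (1/14)*sqrt(301): a pole of order 1; residue -(29/989)*sqrt(301).


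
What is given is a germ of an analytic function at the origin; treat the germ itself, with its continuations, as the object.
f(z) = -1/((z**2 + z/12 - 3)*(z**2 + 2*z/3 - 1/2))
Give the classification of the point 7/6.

The point is a regular point.

Denominator factors: z**2 + 2*z/3 - 1/2 = 59/36 at z = 7/6; z**2 + z/12 - 3 = -37/24 at z = 7/6 — none vanishes.
So the germ continues analytically to 7/6.


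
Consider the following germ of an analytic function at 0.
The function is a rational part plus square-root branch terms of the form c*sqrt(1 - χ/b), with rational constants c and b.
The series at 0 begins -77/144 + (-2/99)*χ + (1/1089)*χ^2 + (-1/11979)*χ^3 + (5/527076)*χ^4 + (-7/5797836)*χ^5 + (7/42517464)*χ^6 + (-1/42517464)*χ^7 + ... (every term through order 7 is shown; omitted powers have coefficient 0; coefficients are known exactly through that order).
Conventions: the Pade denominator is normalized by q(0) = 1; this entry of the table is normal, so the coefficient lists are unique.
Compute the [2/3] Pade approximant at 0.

Taylor coefficients needed (read off): a_0 = -77/144, a_1 = -2/99, a_2 = 1/1089, a_3 = -1/11979, a_4 = 5/527076, a_5 = -7/5797836.
Write the denominator as Q(χ) = 1 + q1*χ + q2*χ^2 + q3*χ^3. Requiring Q*f - P = O(χ^6) with deg P <= 2 kills the coefficients of χ^3..χ^5 in Q*f:
  χ^3: a_3 + q1*a_2 + q2*a_1 + q3*a_0 = 0, i.e. -1/11979 + (1/1089)*q1 + (-2/99)*q2 + (-77/144)*q3 = 0.
  χ^4: a_4 + q1*a_3 + q2*a_2 + q3*a_1 = 0, i.e. 5/527076 + (-1/11979)*q1 + (1/1089)*q2 + (-2/99)*q3 = 0.
  χ^5: a_5 + q1*a_4 + q2*a_3 + q3*a_2 = 0, i.e. -7/5797836 + (5/527076)*q1 + (-1/11979)*q2 + (1/1089)*q3 = 0.
Solving this linear system: q1 = 378/2255, q2 = 423/99220, q3 = -8/272855.
The numerator is Q*f truncated at degree 2: P0 = a_0 = -77/144; P1 = a_1 + q1*a_0 = -17833/162360; P2 = a_2 + q1*a_1 + q2*a_0 = -13567/2857536.

The Pade approximant has numerator coefficients [-77/144, -17833/162360, -13567/2857536]; denominator coefficients [1, 378/2255, 423/99220, -8/272855].


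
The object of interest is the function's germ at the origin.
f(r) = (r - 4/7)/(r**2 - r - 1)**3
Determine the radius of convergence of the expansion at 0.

The radius of convergence is -1/2 + (1/2)*sqrt(5).

Denominator factor (r**2 - r - 1)^3: discriminant 5, real irrational roots 1/2 + (1/2)*sqrt(5) and 1/2 - (1/2)*sqrt(5); poles of order 3, moduli 1/2 + (1/2)*sqrt(5) and -1/2 + (1/2)*sqrt(5).
The radius of convergence is the smallest modulus among the singular points: -1/2 + (1/2)*sqrt(5).


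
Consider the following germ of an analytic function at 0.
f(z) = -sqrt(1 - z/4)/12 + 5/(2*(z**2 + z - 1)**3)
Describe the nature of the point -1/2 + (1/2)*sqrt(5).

The denominator factor z**2 + z - 1 vanishes at -1/2 + (1/2)*sqrt(5) and appears to the power 3; the numerator there equals 5/2, nonzero, and no other factor vanishes.
The branch terms are analytic at this point.
Hence a pole whose order is the multiplicity, 3.

The point is a pole of order 3.


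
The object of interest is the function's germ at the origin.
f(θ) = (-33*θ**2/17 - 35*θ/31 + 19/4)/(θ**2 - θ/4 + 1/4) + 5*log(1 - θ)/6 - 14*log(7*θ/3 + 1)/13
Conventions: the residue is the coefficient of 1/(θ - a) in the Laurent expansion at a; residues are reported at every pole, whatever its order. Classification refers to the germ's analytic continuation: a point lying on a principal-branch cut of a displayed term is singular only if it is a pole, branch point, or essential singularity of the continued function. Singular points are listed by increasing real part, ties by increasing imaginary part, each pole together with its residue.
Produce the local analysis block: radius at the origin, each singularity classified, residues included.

Radius of convergence at 0: 3/7.
At -3/7: a logarithmic branch point.
At (1/8) - ((1/8)*sqrt(15))*i: a pole of order 1; residue (-3403/4216) + ((5659/4216)*sqrt(15))*i.
At (1/8) + ((1/8)*sqrt(15))*i: a pole of order 1; residue (-3403/4216) - ((5659/4216)*sqrt(15))*i.
At 1: a logarithmic branch point.

Denominator factor (θ**2 - θ/4 + 1/4): discriminant -15/16, complex-conjugate roots (1/8) + ((1/8)*sqrt(15))*i and (1/8) - ((1/8)*sqrt(15))*i; poles of order 1, moduli 1/2 and 1/2.
Branch term (5/6)*log(1 - θ/(1)): its argument vanishes at θ = 1, a logarithmic branch point, modulus 1.
Branch term (-14/13)*log(1 - θ/(-3/7)): its argument vanishes at θ = -3/7, a logarithmic branch point, modulus 3/7.
The radius of convergence is the smallest modulus among the singular points: 3/7.
The branch terms are analytic at (1/8) - ((1/8)*sqrt(15))*i and contribute nothing to the residue; only the rational part matters.
The factor θ**2 - θ/4 + 1/4 splits as (θ - a)(θ - a') with a = (1/8) - ((1/8)*sqrt(15))*i, a' = (1/8) + ((1/8)*sqrt(15))*i. At the order-1 pole a set g(θ) = (θ - a)*(rational part) = [-33*θ**2/17 - 35*θ/31 + 19/4] / (θ - a').
Simple pole: residue = g(a) at a = (1/8) - ((1/8)*sqrt(15))*i, which is (-3403/4216) + ((5659/4216)*sqrt(15))*i.
The branch terms are analytic at (1/8) + ((1/8)*sqrt(15))*i and contribute nothing to the residue; only the rational part matters.
The factor θ**2 - θ/4 + 1/4 splits as (θ - a)(θ - a') with a = (1/8) + ((1/8)*sqrt(15))*i, a' = (1/8) - ((1/8)*sqrt(15))*i. At the order-1 pole a set g(θ) = (θ - a)*(rational part) = [-33*θ**2/17 - 35*θ/31 + 19/4] / (θ - a').
Simple pole: residue = g(a) at a = (1/8) + ((1/8)*sqrt(15))*i, which is (-3403/4216) - ((5659/4216)*sqrt(15))*i.
List the singular points by increasing real part (a conjugate pair: the negative imaginary part first).


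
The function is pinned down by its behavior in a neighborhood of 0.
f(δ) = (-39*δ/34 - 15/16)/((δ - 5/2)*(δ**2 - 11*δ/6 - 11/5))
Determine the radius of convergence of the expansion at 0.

The radius of convergence is -11/12 + (1/60)*sqrt(10945).

Denominator factor (δ - 5/2): pole of order 1 at 5/2, modulus 5/2.
Denominator factor (δ**2 - 11*δ/6 - 11/5): discriminant 2189/180, real irrational roots 11/12 + (1/60)*sqrt(10945) and 11/12 - (1/60)*sqrt(10945); poles of order 1, moduli 11/12 + (1/60)*sqrt(10945) and -11/12 + (1/60)*sqrt(10945).
The radius of convergence is the smallest modulus among the singular points: -11/12 + (1/60)*sqrt(10945).


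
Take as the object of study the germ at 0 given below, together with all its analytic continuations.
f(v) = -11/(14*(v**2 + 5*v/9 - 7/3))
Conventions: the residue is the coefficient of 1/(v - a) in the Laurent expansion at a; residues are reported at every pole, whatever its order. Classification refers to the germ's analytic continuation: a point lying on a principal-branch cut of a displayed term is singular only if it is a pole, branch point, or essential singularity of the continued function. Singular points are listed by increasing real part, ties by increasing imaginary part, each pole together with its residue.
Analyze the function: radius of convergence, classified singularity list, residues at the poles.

Radius of convergence at 0: -5/18 + (1/18)*sqrt(781).
At -5/18 - (1/18)*sqrt(781): a pole of order 1; residue (9/994)*sqrt(781).
At -5/18 + (1/18)*sqrt(781): a pole of order 1; residue -(9/994)*sqrt(781).

Denominator factor (v**2 + 5*v/9 - 7/3): discriminant 781/81, real irrational roots -5/18 + (1/18)*sqrt(781) and -5/18 - (1/18)*sqrt(781); poles of order 1, moduli -5/18 + (1/18)*sqrt(781) and 5/18 + (1/18)*sqrt(781).
The radius of convergence is the smallest modulus among the singular points: -5/18 + (1/18)*sqrt(781).
The factor v**2 + 5*v/9 - 7/3 splits as (v - a)(v - a') with a = -5/18 - (1/18)*sqrt(781), a' = -5/18 + (1/18)*sqrt(781). At the order-1 pole a set g(v) = (v - a)*f(v) = [-11/14] / (v - a').
Simple pole: residue = g(a) at a = -5/18 - (1/18)*sqrt(781), which is (9/994)*sqrt(781).
The factor v**2 + 5*v/9 - 7/3 splits as (v - a)(v - a') with a = -5/18 + (1/18)*sqrt(781), a' = -5/18 - (1/18)*sqrt(781). At the order-1 pole a set g(v) = (v - a)*f(v) = [-11/14] / (v - a').
Simple pole: residue = g(a) at a = -5/18 + (1/18)*sqrt(781), which is -(9/994)*sqrt(781).
List the singular points by increasing real part (a conjugate pair: the negative imaginary part first).


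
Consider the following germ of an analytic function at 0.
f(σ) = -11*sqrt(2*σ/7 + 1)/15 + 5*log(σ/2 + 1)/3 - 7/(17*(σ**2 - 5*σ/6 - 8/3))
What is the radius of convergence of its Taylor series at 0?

Denominator factor (σ**2 - 5*σ/6 - 8/3): discriminant 409/36, real irrational roots 5/12 + (1/12)*sqrt(409) and 5/12 - (1/12)*sqrt(409); poles of order 1, moduli 5/12 + (1/12)*sqrt(409) and -5/12 + (1/12)*sqrt(409).
Branch term (-11/15)*sqrt(1 - σ/(-7/2)): its argument vanishes at σ = -7/2, a square-root branch point, modulus 7/2.
Branch term (5/3)*log(1 - σ/(-2)): its argument vanishes at σ = -2, a logarithmic branch point, modulus 2.
The radius of convergence is the smallest modulus among the singular points: -5/12 + (1/12)*sqrt(409).

The radius of convergence is -5/12 + (1/12)*sqrt(409).


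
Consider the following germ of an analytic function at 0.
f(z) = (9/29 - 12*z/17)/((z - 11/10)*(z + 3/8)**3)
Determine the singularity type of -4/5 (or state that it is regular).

The point is a regular point.

Denominator factors: z - 11/10 = -19/10 at z = -4/5; z + 3/8 = -17/40 at z = -4/5 — none vanishes.
So the germ continues analytically to -4/5.


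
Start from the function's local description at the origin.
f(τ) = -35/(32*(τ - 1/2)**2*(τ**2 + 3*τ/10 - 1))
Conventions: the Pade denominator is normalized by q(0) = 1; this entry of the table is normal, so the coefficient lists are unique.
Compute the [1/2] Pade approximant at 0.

The Pade approximant has numerator coefficients [35/8, -35/12]; denominator coefficients [1, -149/30, 106/15].

Taylor coefficients needed (expand at 0): a_0 = 35/8, a_1 = 301/16, a_2 = 10003/160, a_3 = 284109/1600.
Write the denominator as Q(τ) = 1 + q1*τ + q2*τ^2. Requiring Q*f - P = O(τ^4) with deg P <= 1 kills the coefficients of τ^2..τ^3 in Q*f:
  τ^2: a_2 + q1*a_1 + q2*a_0 = 0, i.e. 10003/160 + (301/16)*q1 + (35/8)*q2 = 0.
  τ^3: a_3 + q1*a_2 + q2*a_1 = 0, i.e. 284109/1600 + (10003/160)*q1 + (301/16)*q2 = 0.
Solving this linear system: q1 = -149/30, q2 = 106/15.
The numerator is Q*f truncated at degree 1: P0 = a_0 = 35/8; P1 = a_1 + q1*a_0 = -35/12.


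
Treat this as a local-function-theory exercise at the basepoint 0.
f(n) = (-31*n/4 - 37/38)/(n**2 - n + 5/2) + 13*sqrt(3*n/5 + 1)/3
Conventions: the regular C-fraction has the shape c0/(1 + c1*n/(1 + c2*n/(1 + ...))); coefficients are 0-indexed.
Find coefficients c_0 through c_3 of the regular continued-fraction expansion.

The regular C-fraction coefficients are [1124/285, 2787/5620, -2468131/2088392, 14462307085/18343149592].

Taylor coefficients (expand at 0): a_0 = 1124/285, a_1 = -929/475, a_2 = -25489/19000, a_3 = 171419/190000.
c0 = a_0 = 1124/285. Peel one level at a time: if S = 1 + c*n/S' with S'(0) = 1, then c is the n-coefficient of S and S' = c*n/(S - 1).
S_1 = c0/f = 1 + (2787/5620)*n + (7404393/12633760)*n^2 + ...; c1 = 2787/5620.
S_2 = c1*n/(S_1 - 1) = 1 + (-2468131/2088392)*n + (51467285/55234624)*n^2 + ...; c2 = -2468131/2088392.
S_3 = c2*n/(S_2 - 1) = 1 + (14462307085/18343149592)*n + ...; c3 = 14462307085/18343149592.


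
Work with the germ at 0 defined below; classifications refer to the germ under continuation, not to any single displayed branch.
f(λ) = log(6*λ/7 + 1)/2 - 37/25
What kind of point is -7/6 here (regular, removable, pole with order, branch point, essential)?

The point is a logarithmic branch point.

The term (1/2)*log(1 - λ/(-7/6)) has argument 1 - -7/6/(-7/6) = 0 at -7/6: a logarithmic (infinitely-sheeted) branch point; the remaining terms are analytic or single-valued there.


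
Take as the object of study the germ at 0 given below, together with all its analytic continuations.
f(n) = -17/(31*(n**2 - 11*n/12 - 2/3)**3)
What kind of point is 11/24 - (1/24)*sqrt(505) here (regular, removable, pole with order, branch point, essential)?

The point is a pole of order 3.

The denominator factor n**2 - 11*n/12 - 2/3 vanishes at 11/24 - (1/24)*sqrt(505) and appears to the power 3; the numerator there equals -17/31, nonzero, and no other factor vanishes.
Hence a pole whose order is the multiplicity, 3.


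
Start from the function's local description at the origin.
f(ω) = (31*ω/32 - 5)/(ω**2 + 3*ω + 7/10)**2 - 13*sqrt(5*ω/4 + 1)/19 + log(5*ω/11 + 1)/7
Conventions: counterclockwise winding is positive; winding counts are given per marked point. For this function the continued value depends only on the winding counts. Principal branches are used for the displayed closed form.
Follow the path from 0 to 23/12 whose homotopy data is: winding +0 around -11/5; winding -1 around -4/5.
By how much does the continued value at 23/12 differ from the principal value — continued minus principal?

Continued minus principal equals (13/114)*sqrt(489).

The rational part is single-valued and drops out of the difference; each branch term changes only by its own monodromy.
(-13/19)*sqrt(1 - ω/(-4/5)): winding -1 is odd, the square root flips sign, contributing -2*(-13/19)*sqrt(1 - (23/12)/(-4/5)) = -2*(-13/19)*sqrt(163/48) = (13/114)*sqrt(489).
(1/7)*log(1 - ω/(-11/5)): winding 0 around -11/5, so this term returns to its principal value, contribution 0.
Summing the contributions at ω = 23/12 gives (13/114)*sqrt(489).


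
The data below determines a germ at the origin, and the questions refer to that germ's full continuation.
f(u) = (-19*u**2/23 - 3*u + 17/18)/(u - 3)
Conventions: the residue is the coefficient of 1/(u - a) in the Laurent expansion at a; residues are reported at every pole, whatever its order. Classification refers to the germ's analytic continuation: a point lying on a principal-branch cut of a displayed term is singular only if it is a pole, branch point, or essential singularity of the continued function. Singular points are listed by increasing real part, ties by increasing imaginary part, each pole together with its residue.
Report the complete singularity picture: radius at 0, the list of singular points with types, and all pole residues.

Denominator factor (u - 3): pole of order 1 at 3, modulus 3.
The radius of convergence is the smallest modulus among the singular points: 3.
At the order-1 pole 3 set g(u) = (u - (3))*f(u) = -19*u**2/23 - 3*u + 17/18.
Simple pole: residue = g(a) at a = 3, which is -6413/414.

Radius of convergence at 0: 3.
At 3: a pole of order 1; residue -6413/414.


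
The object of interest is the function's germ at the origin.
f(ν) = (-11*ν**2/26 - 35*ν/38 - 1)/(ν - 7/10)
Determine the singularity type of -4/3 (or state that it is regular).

Denominator factors: ν - 7/10 = -61/30 at ν = -4/3 — none vanishes.
So the germ continues analytically to -4/3.

The point is a regular point.


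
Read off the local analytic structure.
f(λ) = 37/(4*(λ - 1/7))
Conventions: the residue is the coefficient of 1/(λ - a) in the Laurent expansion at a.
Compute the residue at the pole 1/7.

At the order-1 pole 1/7 set g(λ) = (λ - (1/7))*f(λ) = 37/4.
Simple pole: residue = g(a) at a = 1/7, which is 37/4.

The residue is 37/4.


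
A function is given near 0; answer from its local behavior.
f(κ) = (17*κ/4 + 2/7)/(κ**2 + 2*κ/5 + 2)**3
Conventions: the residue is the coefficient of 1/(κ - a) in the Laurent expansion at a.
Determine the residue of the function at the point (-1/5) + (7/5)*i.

The factor κ**2 + 2*κ/5 + 2 splits as (κ - a)(κ - a') with a = (-1/5) + (7/5)*i, a' = (-1/5) - (7/5)*i. At the order-3 pole a set g(κ) = (κ - a)^3*f(κ) = [17*κ/4 + 2/7] / (κ - a')^3.
Order-3 pole: residue = g''(a)/2; g''((-1/5) + (7/5)*i) = (148125/3764768)*i, so the residue is (148125/7529536)*i.

The residue is (148125/7529536)*i.


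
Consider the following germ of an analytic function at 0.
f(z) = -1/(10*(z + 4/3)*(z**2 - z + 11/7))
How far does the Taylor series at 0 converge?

The radius of convergence is (1/7)*sqrt(77).

Denominator factor (z + 4/3): pole of order 1 at -4/3, modulus 4/3.
Denominator factor (z**2 - z + 11/7): discriminant -37/7, complex-conjugate roots (1/2) + ((1/14)*sqrt(259))*i and (1/2) - ((1/14)*sqrt(259))*i; poles of order 1, moduli (1/7)*sqrt(77) and (1/7)*sqrt(77).
The radius of convergence is the smallest modulus among the singular points: (1/7)*sqrt(77).


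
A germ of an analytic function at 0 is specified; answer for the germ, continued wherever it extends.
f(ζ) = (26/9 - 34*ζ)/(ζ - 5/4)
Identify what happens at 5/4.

The point is a pole of order 1.

The denominator factor ζ - 5/4 vanishes at 5/4 and appears to the power 1; the numerator there equals -713/18, nonzero, and no other factor vanishes.
Hence a pole whose order is the multiplicity, 1.


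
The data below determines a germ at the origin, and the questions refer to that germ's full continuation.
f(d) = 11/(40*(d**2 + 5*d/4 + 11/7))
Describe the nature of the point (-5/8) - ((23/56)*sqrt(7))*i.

The point is a pole of order 1.

The denominator factor d**2 + 5*d/4 + 11/7 vanishes at (-5/8) - ((23/56)*sqrt(7))*i and appears to the power 1; the numerator there equals 11/40, nonzero, and no other factor vanishes.
Hence a pole whose order is the multiplicity, 1.


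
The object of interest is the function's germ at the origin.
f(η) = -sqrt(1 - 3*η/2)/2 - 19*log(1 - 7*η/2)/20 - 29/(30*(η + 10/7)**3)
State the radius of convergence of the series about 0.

The radius of convergence is 2/7.

Denominator factor (η + 10/7)^3: pole of order 3 at -10/7, modulus 10/7.
Branch term (-1/2)*sqrt(1 - η/(2/3)): its argument vanishes at η = 2/3, a square-root branch point, modulus 2/3.
Branch term (-19/20)*log(1 - η/(2/7)): its argument vanishes at η = 2/7, a logarithmic branch point, modulus 2/7.
The radius of convergence is the smallest modulus among the singular points: 2/7.


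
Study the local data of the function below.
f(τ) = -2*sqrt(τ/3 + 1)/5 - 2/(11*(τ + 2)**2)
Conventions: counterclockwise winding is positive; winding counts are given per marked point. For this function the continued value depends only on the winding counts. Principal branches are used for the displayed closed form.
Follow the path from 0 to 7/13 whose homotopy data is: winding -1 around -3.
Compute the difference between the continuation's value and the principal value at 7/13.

The rational part is single-valued and drops out of the difference; each branch term changes only by its own monodromy.
(-2/5)*sqrt(1 - τ/(-3)): winding -1 is odd, the square root flips sign, contributing -2*(-2/5)*sqrt(1 - (7/13)/(-3)) = -2*(-2/5)*sqrt(46/39) = (4/195)*sqrt(1794).
Summing the contributions at τ = 7/13 gives (4/195)*sqrt(1794).

Continued minus principal equals (4/195)*sqrt(1794).


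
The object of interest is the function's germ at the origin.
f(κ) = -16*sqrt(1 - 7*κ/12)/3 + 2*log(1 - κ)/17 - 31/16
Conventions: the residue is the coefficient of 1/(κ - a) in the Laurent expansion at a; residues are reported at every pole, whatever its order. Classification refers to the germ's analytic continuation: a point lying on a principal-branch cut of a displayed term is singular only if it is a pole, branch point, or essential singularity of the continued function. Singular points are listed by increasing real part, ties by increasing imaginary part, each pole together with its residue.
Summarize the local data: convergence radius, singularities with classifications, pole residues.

Branch term (2/17)*log(1 - κ/(1)): its argument vanishes at κ = 1, a logarithmic branch point, modulus 1.
Branch term (-16/3)*sqrt(1 - κ/(12/7)): its argument vanishes at κ = 12/7, a square-root branch point, modulus 12/7.
The radius of convergence is the smallest modulus among the singular points: 1.
List the singular points by increasing real part (a conjugate pair: the negative imaginary part first).

Radius of convergence at 0: 1.
At 1: a logarithmic branch point.
At 12/7: an algebraic (square-root) branch point.


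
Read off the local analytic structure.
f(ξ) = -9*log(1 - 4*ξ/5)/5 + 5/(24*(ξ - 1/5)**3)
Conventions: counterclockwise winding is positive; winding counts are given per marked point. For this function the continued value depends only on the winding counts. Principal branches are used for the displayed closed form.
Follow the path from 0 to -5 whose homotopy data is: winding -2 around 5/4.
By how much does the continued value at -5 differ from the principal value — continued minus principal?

The rational part is single-valued and drops out of the difference; each branch term changes only by its own monodromy.
(-9/5)*log(1 - ξ/(5/4)): each positive loop around 5/4 adds 2*pi*i to the log, so winding -2 contributes (-9/5)*(-2)*2*pi*i = (36/5)*pi*i.
Summing the contributions at ξ = -5 gives (36/5)*pi*i.

Continued minus principal equals (36/5)*pi*i.


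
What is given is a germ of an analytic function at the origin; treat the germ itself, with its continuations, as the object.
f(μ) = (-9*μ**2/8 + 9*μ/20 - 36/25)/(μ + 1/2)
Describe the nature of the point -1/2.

The denominator factor μ + 1/2 vanishes at -1/2 and appears to the power 1; the numerator there equals -1557/800, nonzero, and no other factor vanishes.
Hence a pole whose order is the multiplicity, 1.

The point is a pole of order 1.


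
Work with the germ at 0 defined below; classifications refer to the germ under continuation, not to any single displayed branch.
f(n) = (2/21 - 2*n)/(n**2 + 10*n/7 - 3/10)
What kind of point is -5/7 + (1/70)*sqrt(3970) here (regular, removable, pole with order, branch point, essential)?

The denominator factor n**2 + 10*n/7 - 3/10 vanishes at -5/7 + (1/70)*sqrt(3970) and appears to the power 1; the numerator there equals 32/21 - (1/35)*sqrt(3970), nonzero, and no other factor vanishes.
Hence a pole whose order is the multiplicity, 1.

The point is a pole of order 1.


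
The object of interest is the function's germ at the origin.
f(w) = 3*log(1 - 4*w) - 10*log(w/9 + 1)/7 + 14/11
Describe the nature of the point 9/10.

The point is a regular point.

There is no denominator, hence no pole anywhere.
Branch term log(1 - w/(-9)): argument at 9/10 is 11/10, nonzero, so 9/10 is not its branch point (a point on a principal cut is still regular for the continued germ).
Branch term log(1 - w/(1/4)): argument at 9/10 is -13/5, nonzero, so 9/10 is not its branch point (a point on a principal cut is still regular for the continued germ).
So the germ continues analytically to 9/10.


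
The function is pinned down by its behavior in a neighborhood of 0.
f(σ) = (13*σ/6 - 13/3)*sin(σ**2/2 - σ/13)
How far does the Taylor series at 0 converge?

The factor sin(σ**2/2 - σ/13) is entire and contributes no finite singular point.
The polynomial part has no poles.
No finite singular points: the Taylor series at 0 converges everywhere.

The radius of convergence is infinite.


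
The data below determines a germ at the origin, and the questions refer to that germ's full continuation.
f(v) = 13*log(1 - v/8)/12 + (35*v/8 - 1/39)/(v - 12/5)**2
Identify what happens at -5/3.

The point is a regular point.

Denominator factors: v - 12/5 = -61/15 at v = -5/3 — none vanishes.
Branch term log(1 - v/(8)): argument at -5/3 is 29/24, nonzero, so -5/3 is not its branch point (a point on a principal cut is still regular for the continued germ).
So the germ continues analytically to -5/3.


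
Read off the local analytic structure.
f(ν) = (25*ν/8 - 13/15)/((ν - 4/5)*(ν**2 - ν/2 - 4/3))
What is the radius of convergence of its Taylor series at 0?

Denominator factor (ν - 4/5): pole of order 1 at 4/5, modulus 4/5.
Denominator factor (ν**2 - ν/2 - 4/3): discriminant 67/12, real irrational roots 1/4 + (1/12)*sqrt(201) and 1/4 - (1/12)*sqrt(201); poles of order 1, moduli 1/4 + (1/12)*sqrt(201) and -1/4 + (1/12)*sqrt(201).
The radius of convergence is the smallest modulus among the singular points: 4/5.

The radius of convergence is 4/5.


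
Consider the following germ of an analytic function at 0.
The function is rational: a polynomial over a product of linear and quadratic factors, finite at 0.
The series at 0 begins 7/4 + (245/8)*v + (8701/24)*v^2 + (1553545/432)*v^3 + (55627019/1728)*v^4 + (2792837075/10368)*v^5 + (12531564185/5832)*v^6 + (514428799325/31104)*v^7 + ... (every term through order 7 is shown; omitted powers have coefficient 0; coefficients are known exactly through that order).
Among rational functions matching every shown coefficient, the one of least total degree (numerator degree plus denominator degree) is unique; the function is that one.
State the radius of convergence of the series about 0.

No rational of total degree below 6 reproduces all 8 coefficients; solving the [0/6] Pade equations on them gives f(v) = -7/(4*(v - 1/6)**3*(v + 6)**3), whose expansion matches every shown term.
Denominator factor (v - 1/6)^3: pole of order 3 at 1/6, modulus 1/6.
Denominator factor (v + 6)^3: pole of order 3 at -6, modulus 6.
The radius of convergence is the smallest modulus among the singular points: 1/6.

The radius of convergence is 1/6.


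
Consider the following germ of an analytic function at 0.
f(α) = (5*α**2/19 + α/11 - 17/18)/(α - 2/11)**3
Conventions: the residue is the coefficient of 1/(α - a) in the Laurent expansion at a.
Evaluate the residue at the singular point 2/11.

The residue is 5/19.

At the order-3 pole 2/11 set g(α) = (α - (2/11))^3*f(α) = 5*α**2/19 + α/11 - 17/18.
Order-3 pole: residue = g''(a)/2; g''(2/11) = 10/19, so the residue is 5/19.


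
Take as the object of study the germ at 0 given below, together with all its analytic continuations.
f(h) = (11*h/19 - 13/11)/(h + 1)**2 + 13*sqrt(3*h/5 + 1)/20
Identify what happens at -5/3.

The point is an algebraic (square-root) branch point.

The term (13/20)*sqrt(1 - h/(-5/3)) has argument 1 - -5/3/(-5/3) = 0 at -5/3: a square-root (algebraic, two-sheeted) branch point; the remaining terms are analytic or single-valued there.


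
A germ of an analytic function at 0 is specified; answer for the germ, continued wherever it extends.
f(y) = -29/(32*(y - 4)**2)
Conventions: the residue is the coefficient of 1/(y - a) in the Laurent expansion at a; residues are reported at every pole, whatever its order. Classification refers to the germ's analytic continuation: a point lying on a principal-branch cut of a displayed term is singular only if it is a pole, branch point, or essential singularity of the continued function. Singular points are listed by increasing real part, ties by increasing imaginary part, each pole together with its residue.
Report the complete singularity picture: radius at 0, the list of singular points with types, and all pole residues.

Denominator factor (y - 4)^2: pole of order 2 at 4, modulus 4.
The radius of convergence is the smallest modulus among the singular points: 4.
At the order-2 pole 4 set g(y) = (y - (4))^2*f(y) = -29/32.
Order-2 pole: residue = g'(a); g'(4) = 0, so the residue is 0.

Radius of convergence at 0: 4.
At 4: a pole of order 2; residue 0.


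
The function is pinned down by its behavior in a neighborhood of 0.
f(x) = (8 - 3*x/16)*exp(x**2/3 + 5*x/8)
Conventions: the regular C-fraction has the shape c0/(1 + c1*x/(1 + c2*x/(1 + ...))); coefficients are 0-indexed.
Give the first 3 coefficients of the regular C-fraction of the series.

The regular C-fraction coefficients are [8, -77/128, -7477/29568].

Taylor coefficients (expand at 0): a_0 = 8, a_1 = 77/16, a_2 = 1579/384.
c0 = a_0 = 8. Peel one level at a time: if S = 1 + c*x/S' with S'(0) = 1, then c is the x-coefficient of S and S' = c*x/(S - 1).
S_1 = c0/f = 1 + (-77/128)*x + (-7477/49152)*x^2 + ...; c1 = -77/128.
S_2 = c1*x/(S_1 - 1) = 1 + (-7477/29568)*x + ...; c2 = -7477/29568.


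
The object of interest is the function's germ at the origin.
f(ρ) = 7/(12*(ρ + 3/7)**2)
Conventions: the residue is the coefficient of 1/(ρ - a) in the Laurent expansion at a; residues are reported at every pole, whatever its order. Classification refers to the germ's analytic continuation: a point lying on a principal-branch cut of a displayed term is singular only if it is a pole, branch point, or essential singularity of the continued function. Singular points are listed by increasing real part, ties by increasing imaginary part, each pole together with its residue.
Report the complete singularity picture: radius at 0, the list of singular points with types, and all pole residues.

Radius of convergence at 0: 3/7.
At -3/7: a pole of order 2; residue 0.

Denominator factor (ρ + 3/7)^2: pole of order 2 at -3/7, modulus 3/7.
The radius of convergence is the smallest modulus among the singular points: 3/7.
At the order-2 pole -3/7 set g(ρ) = (ρ - (-3/7))^2*f(ρ) = 7/12.
Order-2 pole: residue = g'(a); g'(-3/7) = 0, so the residue is 0.


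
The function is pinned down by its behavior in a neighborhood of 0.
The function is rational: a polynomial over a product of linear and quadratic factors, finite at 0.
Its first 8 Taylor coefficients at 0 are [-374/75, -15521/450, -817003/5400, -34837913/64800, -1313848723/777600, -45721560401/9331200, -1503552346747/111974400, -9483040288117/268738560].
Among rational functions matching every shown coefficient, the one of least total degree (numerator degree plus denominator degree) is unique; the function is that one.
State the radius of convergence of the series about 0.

The radius of convergence is 1/2.

No rational of total degree below 4 reproduces all 8 coefficients; solving the [0/4] Pade equations on them gives f(ε) = -17/(25*(ε - 12/11)*(ε - 1/2)**3), whose expansion matches every shown term.
Denominator factor (ε - 12/11): pole of order 1 at 12/11, modulus 12/11.
Denominator factor (ε - 1/2)^3: pole of order 3 at 1/2, modulus 1/2.
The radius of convergence is the smallest modulus among the singular points: 1/2.


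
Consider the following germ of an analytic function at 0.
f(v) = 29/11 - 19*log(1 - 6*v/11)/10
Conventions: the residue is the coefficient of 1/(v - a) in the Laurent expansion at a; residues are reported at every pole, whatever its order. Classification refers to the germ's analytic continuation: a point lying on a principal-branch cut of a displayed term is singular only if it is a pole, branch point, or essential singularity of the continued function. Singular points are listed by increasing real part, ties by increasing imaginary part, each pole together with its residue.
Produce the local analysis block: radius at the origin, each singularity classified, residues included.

Radius of convergence at 0: 11/6.
At 11/6: a logarithmic branch point.

Branch term (-19/10)*log(1 - v/(11/6)): its argument vanishes at v = 11/6, a logarithmic branch point, modulus 11/6.
The radius of convergence is the smallest modulus among the singular points: 11/6.


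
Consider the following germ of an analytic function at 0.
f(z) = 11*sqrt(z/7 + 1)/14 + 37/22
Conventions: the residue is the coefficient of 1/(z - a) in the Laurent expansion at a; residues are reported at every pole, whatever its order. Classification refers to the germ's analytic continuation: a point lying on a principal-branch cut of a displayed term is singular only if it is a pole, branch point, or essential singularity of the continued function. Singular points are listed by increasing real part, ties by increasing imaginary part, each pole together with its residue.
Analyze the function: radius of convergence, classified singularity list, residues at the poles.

Branch term (11/14)*sqrt(1 - z/(-7)): its argument vanishes at z = -7, a square-root branch point, modulus 7.
The radius of convergence is the smallest modulus among the singular points: 7.

Radius of convergence at 0: 7.
At -7: an algebraic (square-root) branch point.


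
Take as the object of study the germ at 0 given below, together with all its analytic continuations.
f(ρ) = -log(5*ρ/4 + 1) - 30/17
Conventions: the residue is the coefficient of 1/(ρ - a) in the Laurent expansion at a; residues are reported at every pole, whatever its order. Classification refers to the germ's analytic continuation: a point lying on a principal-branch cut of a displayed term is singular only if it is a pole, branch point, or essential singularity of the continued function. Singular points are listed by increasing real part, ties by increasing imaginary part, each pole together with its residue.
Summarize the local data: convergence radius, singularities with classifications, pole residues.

Radius of convergence at 0: 4/5.
At -4/5: a logarithmic branch point.

Branch term (-1)*log(1 - ρ/(-4/5)): its argument vanishes at ρ = -4/5, a logarithmic branch point, modulus 4/5.
The radius of convergence is the smallest modulus among the singular points: 4/5.


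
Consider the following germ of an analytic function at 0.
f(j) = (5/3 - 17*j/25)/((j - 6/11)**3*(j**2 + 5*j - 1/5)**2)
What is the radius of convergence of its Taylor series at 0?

Denominator factor (j - 6/11)^3: pole of order 3 at 6/11, modulus 6/11.
Denominator factor (j**2 + 5*j - 1/5)^2: discriminant 129/5, real irrational roots -5/2 + (1/10)*sqrt(645) and -5/2 - (1/10)*sqrt(645); poles of order 2, moduli -5/2 + (1/10)*sqrt(645) and 5/2 + (1/10)*sqrt(645).
The radius of convergence is the smallest modulus among the singular points: -5/2 + (1/10)*sqrt(645).

The radius of convergence is -5/2 + (1/10)*sqrt(645).


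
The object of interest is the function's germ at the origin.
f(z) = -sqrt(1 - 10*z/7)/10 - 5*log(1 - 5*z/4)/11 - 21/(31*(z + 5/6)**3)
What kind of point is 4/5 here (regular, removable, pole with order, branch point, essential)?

The term (-5/11)*log(1 - z/(4/5)) has argument 1 - 4/5/(4/5) = 0 at 4/5: a logarithmic (infinitely-sheeted) branch point; the remaining terms are analytic or single-valued there.

The point is a logarithmic branch point.


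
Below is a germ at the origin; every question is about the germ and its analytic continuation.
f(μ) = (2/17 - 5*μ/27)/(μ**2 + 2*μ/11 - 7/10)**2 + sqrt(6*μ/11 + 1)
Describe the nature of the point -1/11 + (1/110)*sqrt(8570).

The denominator factor μ**2 + 2*μ/11 - 7/10 vanishes at -1/11 + (1/110)*sqrt(8570) and appears to the power 2; the numerator there equals 679/5049 - (1/594)*sqrt(8570), nonzero, and no other factor vanishes.
The branch terms are analytic at this point.
Hence a pole whose order is the multiplicity, 2.

The point is a pole of order 2.


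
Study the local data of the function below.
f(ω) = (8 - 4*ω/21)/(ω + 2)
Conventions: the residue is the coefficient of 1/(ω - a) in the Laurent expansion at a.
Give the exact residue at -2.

At the order-1 pole -2 set g(ω) = (ω - (-2))*f(ω) = 8 - 4*ω/21.
Simple pole: residue = g(a) at a = -2, which is 176/21.

The residue is 176/21.


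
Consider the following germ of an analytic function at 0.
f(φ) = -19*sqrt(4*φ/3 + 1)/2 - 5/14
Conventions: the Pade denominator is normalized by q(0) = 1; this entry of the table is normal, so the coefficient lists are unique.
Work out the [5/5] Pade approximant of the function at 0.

Taylor coefficients needed (expand at 0): a_0 = -69/7, a_1 = -19/3, a_2 = 19/9, a_3 = -38/27, a_4 = 95/81, a_5 = -266/243, a_6 = 266/243, a_7 = -836/729, a_8 = 2717/2187, a_9 = -27170/19683, a_10 = 92378/59049.
Write the denominator as Q(φ) = 1 + q1*φ + q2*φ^2 + q3*φ^3 + q4*φ^4 + q5*φ^5. Requiring Q*f - P = O(φ^11) with deg P <= 5 kills the coefficients of φ^6..φ^10 in Q*f:
  φ^6: a_6 + q1*a_5 + q2*a_4 + q3*a_3 + q4*a_2 + q5*a_1 = 0, i.e. 266/243 + (-266/243)*q1 + (95/81)*q2 + (-38/27)*q3 + (19/9)*q4 + (-19/3)*q5 = 0.
  φ^7: a_7 + q1*a_6 + q2*a_5 + q3*a_4 + q4*a_3 + q5*a_2 = 0, i.e. -836/729 + (266/243)*q1 + (-266/243)*q2 + (95/81)*q3 + (-38/27)*q4 + (19/9)*q5 = 0.
  φ^8: a_8 + q1*a_7 + q2*a_6 + q3*a_5 + q4*a_4 + q5*a_3 = 0, i.e. 2717/2187 + (-836/729)*q1 + (266/243)*q2 + (-266/243)*q3 + (95/81)*q4 + (-38/27)*q5 = 0.
  φ^9: a_9 + q1*a_8 + q2*a_7 + q3*a_6 + q4*a_5 + q5*a_4 = 0, i.e. -27170/19683 + (2717/2187)*q1 + (-836/729)*q2 + (266/243)*q3 + (-266/243)*q4 + (95/81)*q5 = 0.
  φ^10: a_10 + q1*a_9 + q2*a_8 + q3*a_7 + q4*a_6 + q5*a_5 = 0, i.e. 92378/59049 + (-27170/19683)*q1 + (2717/2187)*q2 + (-836/729)*q3 + (266/243)*q4 + (-266/243)*q5 = 0.
Solving this linear system: q1 = 3, q2 = 28/9, q3 = 35/27, q4 = 5/27, q5 = 1/243.
The numerator is Q*f truncated at degree 5: P0 = a_0 = -69/7; P1 = a_1 + q1*a_0 = -754/21; P2 = a_2 + q1*a_1 + q2*a_0 = -428/9; P3 = a_3 + q1*a_2 + q2*a_1 + q3*a_0 = -248/9; P4 = a_4 + q1*a_3 + q2*a_2 + q3*a_1 + q4*a_0 = -3695/567; P5 = a_5 + q1*a_4 + q2*a_3 + q3*a_2 + q4*a_1 + q5*a_0 = -734/1701.

The Pade approximant has numerator coefficients [-69/7, -754/21, -428/9, -248/9, -3695/567, -734/1701]; denominator coefficients [1, 3, 28/9, 35/27, 5/27, 1/243].
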